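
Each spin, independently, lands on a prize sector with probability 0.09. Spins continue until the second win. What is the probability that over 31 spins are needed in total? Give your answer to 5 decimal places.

Needing more than 31 spins ⇔ fewer than 2 successes in the first 31. With X ~ Binomial(31, 0.09), P(Y > 31) = P(X ≤ 1).
  k=0: C(31,0)·0.09^0·0.91^31 = 0.0537382
  k=1: C(31,1)·0.09^1·0.91^30 = 0.1647578
P(X ≤ 1) = 0.2184960

0.21850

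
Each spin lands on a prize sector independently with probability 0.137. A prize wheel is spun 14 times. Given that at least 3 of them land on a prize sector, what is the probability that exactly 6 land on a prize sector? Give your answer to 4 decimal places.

X ~ Binomial(14, 0.137). Want P(X=6 | X≥3) = P(X=6) / P(X≥3).
P(X=6) = C(14,6)·0.137^6·0.863^8 = 0.006109
P(X≥3) = 1 − 0.127102 − 0.282481 − 0.291482 = 0.298935
Ratio = 0.006109 / 0.298935 = 0.020436

0.0204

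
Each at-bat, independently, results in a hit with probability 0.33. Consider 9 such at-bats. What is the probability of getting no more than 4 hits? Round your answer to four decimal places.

0.8602

X ~ Binomial(9, 0.33); P(X ≤ 4) = Σ C(9,k) p^k (1−p)^(9−k) over k:
  k=0: C(9,0)·0.33^0·0.67^9 = 0.027207
  k=1: C(9,1)·0.33^1·0.67^8 = 0.120602
  k=2: C(9,2)·0.33^2·0.67^7 = 0.237604
  k=3: C(9,3)·0.33^3·0.67^6 = 0.273067
  k=4: C(9,4)·0.33^4·0.67^5 = 0.201744
Total = 0.860224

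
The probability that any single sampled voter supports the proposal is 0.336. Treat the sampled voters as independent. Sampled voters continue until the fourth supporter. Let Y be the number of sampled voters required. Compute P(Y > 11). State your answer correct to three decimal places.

0.465

Needing more than 11 sampled voters ⇔ fewer than 4 successes in the first 11. With X ~ Binomial(11, 0.336), P(Y > 11) = P(X ≤ 3).
  k=0: C(11,0)·0.336^0·0.664^11 = 0.01106
  k=1: C(11,1)·0.336^1·0.664^10 = 0.06158
  k=2: C(11,2)·0.336^2·0.664^9 = 0.15580
  k=3: C(11,3)·0.336^3·0.664^8 = 0.23651
P(X ≤ 3) = 0.46494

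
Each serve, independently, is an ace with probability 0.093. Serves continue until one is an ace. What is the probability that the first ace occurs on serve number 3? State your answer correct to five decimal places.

0.07651

Geometric (trials to first success), p = 0.093.
P(Y = 3) = (1−p)^2 · p = 0.82265 · 0.093 = 0.0765064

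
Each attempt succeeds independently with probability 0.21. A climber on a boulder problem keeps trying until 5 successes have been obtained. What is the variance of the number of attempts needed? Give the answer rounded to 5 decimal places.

89.56916

Y = total attempts until the fifth success; negative binomial with r=5, p=0.21.
Var(Y) = r(1−p)/p² = 5·0.79 / 0.21² = 89.5691610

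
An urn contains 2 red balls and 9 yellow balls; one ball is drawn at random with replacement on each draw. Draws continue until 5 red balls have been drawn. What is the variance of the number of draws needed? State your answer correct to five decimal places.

123.75000

Y = total draws until the fifth success; negative binomial with r=5, p=0.181818.
Var(Y) = r(1−p)/p² = 5·0.818182 / 0.181818² = 123.7500000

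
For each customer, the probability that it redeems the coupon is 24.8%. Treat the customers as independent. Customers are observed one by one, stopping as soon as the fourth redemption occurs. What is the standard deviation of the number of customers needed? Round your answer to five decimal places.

Y = total customers until the fourth success; negative binomial with r=4, p=0.248.
SD(Y) = √[r(1−p)/p²] = √(48.9073881) = 6.9933817

6.99338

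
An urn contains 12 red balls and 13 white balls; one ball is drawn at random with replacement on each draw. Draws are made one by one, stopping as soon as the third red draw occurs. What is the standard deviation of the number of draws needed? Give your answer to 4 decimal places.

2.6021

Y = total draws until the third success; negative binomial with r=3, p=0.48.
SD(Y) = √[r(1−p)/p²] = √(6.770833) = 2.602082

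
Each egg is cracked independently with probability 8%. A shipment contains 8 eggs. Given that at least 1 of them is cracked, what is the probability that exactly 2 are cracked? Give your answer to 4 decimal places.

0.2232

X ~ Binomial(8, 0.08). Want P(X=2 | X≥1) = P(X=2) / P(X≥1).
P(X=2) = C(8,2)·0.08^2·0.92^6 = 0.108659
P(X≥1) = 1 − 0.513219 = 0.486781
Ratio = 0.108659 / 0.486781 = 0.223219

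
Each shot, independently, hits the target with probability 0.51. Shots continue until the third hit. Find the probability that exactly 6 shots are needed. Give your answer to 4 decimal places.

Y = trial on which the third success occurs; negative binomial, r=3, p=0.51.
P(Y=6) = C(5,2) · p^3 · (1−p)^3
= 10 · 0.13265 · 0.11765 = 0.156063

0.1561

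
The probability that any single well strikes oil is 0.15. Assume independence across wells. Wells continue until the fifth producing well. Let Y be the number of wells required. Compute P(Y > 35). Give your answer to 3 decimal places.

Needing more than 35 wells ⇔ fewer than 5 successes in the first 35. With X ~ Binomial(35, 0.15), P(Y > 35) = P(X ≤ 4).
  k=0: C(35,0)·0.15^0·0.85^35 = 0.00339
  k=1: C(35,1)·0.15^1·0.85^34 = 0.02091
  k=2: C(35,2)·0.15^2·0.85^33 = 0.06274
  k=3: C(35,3)·0.15^3·0.85^32 = 0.12178
  k=4: C(35,4)·0.15^4·0.85^31 = 0.17193
P(X ≤ 4) = 0.38075

0.381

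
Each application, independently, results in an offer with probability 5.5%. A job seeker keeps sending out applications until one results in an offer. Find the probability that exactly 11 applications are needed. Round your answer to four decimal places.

0.0312

Geometric (trials to first success), p = 0.055.
P(Y = 11) = (1−p)^10 · p = 0.56796 · 0.055 = 0.031238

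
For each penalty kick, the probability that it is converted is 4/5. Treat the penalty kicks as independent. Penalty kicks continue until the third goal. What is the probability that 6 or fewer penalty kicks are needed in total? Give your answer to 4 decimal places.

Finishing within 6 penalty kicks ⇔ at least 3 successes in the first 6. With X ~ Binomial(6, 0.80), P(Y ≤ 6) = 1 − P(X ≤ 2).
  k=0: C(6,0)·0.80^0·0.20^6 = 0.000064
  k=1: C(6,1)·0.80^1·0.20^5 = 0.001536
  k=2: C(6,2)·0.80^2·0.20^4 = 0.015360
1 − 0.016960 = 0.983040

0.9830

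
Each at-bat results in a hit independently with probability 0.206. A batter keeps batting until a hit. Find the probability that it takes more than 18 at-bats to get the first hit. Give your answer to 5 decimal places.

Y = number of at-bats to the first success; geometric, p = 0.206.
P(Y > 18) = P(first 18 all fail) = (1−p)^18 = 0.0157315

0.01573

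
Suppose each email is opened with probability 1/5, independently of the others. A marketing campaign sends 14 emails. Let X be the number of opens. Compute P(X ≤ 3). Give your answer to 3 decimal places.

X ~ Binomial(14, 0.20); P(X ≤ 3) = Σ C(14,k) p^k (1−p)^(14−k) over k:
  k=0: C(14,0)·0.20^0·0.80^14 = 0.04398
  k=1: C(14,1)·0.20^1·0.80^13 = 0.15393
  k=2: C(14,2)·0.20^2·0.80^12 = 0.25014
  k=3: C(14,3)·0.20^3·0.80^11 = 0.25014
Total = 0.69819

0.698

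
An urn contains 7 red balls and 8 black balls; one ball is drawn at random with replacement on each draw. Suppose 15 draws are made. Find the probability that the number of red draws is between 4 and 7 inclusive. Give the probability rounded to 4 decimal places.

0.5716

X ~ Binomial(15, 0.466667); P(4 ≤ X ≤ 7) = Σ C(15,k) p^k (1−p)^(15−k) over k:
  k=4: C(15,4)·0.466667^4·0.533333^11 = 0.064290
  k=5: C(15,5)·0.466667^5·0.533333^10 = 0.123759
  k=6: C(15,6)·0.466667^6·0.533333^9 = 0.180482
  k=7: C(15,7)·0.466667^7·0.533333^8 = 0.203042
Total = 0.571573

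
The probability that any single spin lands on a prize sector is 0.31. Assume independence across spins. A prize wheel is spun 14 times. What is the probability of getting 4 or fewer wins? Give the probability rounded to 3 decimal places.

0.551

X ~ Binomial(14, 0.31); P(X ≤ 4) = Σ C(14,k) p^k (1−p)^(14−k) over k:
  k=0: C(14,0)·0.31^0·0.69^14 = 0.00554
  k=1: C(14,1)·0.31^1·0.69^13 = 0.03488
  k=2: C(14,2)·0.31^2·0.69^12 = 0.10185
  k=3: C(14,3)·0.31^3·0.69^11 = 0.18303
  k=4: C(14,4)·0.31^4·0.69^10 = 0.22614
Total = 0.55144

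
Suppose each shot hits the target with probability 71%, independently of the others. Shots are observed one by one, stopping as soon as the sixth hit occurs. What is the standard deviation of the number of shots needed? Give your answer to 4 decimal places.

Y = total shots until the sixth success; negative binomial with r=6, p=0.71.
SD(Y) = √[r(1−p)/p²] = √(3.451696) = 1.857874

1.8579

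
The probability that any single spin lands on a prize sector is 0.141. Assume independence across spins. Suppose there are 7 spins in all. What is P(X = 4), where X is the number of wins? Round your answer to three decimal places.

0.009

X ~ Binomial(n=7, p=0.141).
P(X=4) = C(7,4) · p^4 · (1−p)^3
= 35 · 0.00039525 · 0.63384 = 0.00877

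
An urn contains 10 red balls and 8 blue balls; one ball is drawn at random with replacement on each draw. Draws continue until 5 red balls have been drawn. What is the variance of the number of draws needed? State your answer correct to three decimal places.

Y = total draws until the fifth success; negative binomial with r=5, p=0.555556.
Var(Y) = r(1−p)/p² = 5·0.444444 / 0.555556² = 7.20000

7.200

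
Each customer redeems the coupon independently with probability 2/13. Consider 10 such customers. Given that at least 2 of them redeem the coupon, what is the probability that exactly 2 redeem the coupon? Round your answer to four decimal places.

0.5958

X ~ Binomial(10, 0.153846). Want P(X=2 | X≥2) = P(X=2) / P(X≥2).
P(X=2) = C(10,2)·0.153846^2·0.846154^8 = 0.279886
P(X≥2) = 1 − 0.188145 − 0.342082 = 0.469772
Ratio = 0.279886 / 0.469772 = 0.595790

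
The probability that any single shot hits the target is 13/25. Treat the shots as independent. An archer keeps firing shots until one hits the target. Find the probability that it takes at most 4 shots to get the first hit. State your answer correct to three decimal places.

0.947

Y = number of shots to the first success; geometric, p = 0.52.
P(Y ≤ 4) = 1 − (1−p)^4 = 1 − 0.05308 = 0.94692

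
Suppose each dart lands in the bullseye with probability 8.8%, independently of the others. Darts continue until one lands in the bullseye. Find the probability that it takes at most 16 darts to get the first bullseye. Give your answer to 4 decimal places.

0.7710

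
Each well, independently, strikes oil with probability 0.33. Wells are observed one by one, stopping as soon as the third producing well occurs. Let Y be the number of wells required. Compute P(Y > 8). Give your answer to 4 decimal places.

Needing more than 8 wells ⇔ fewer than 3 successes in the first 8. With X ~ Binomial(8, 0.33), P(Y > 8) = P(X ≤ 2).
  k=0: C(8,0)·0.33^0·0.67^8 = 0.040607
  k=1: C(8,1)·0.33^1·0.67^7 = 0.160003
  k=2: C(8,2)·0.33^2·0.67^6 = 0.275826
P(X ≤ 2) = 0.476435

0.4764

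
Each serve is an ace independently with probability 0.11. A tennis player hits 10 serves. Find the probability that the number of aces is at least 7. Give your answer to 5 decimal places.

0.00002

X ~ Binomial(10, 0.11); P(X ≥ 7) = Σ C(10,k) p^k (1−p)^(10−k) over k:
  k=7: C(10,7)·0.11^7·0.89^3 = 0.0000165
  k=8: C(10,8)·0.11^8·0.89^2 = 0.0000008
  k=9: C(10,9)·0.11^9·0.89^1 = 0.0000000
  k=10: C(10,10)·0.11^10·0.89^0 = 0.0000000
Total = 0.0000173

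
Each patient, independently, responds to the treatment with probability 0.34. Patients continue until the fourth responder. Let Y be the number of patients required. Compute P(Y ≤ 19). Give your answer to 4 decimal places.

0.9297

Finishing within 19 patients ⇔ at least 4 successes in the first 19. With X ~ Binomial(19, 0.34), P(Y ≤ 19) = 1 − P(X ≤ 3).
  k=0: C(19,0)·0.34^0·0.66^19 = 0.000373
  k=1: C(19,1)·0.34^1·0.66^18 = 0.003648
  k=2: C(19,2)·0.34^2·0.66^17 = 0.016912
  k=3: C(19,3)·0.34^3·0.66^16 = 0.049370
1 − 0.070303 = 0.929697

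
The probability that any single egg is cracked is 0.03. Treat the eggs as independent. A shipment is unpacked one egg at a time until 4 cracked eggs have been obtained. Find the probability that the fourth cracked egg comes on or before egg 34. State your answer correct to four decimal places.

0.0183

Finishing within 34 eggs ⇔ at least 4 successes in the first 34. With X ~ Binomial(34, 0.03), P(Y ≤ 34) = 1 − P(X ≤ 3).
  k=0: C(34,0)·0.03^0·0.97^34 = 0.355009
  k=1: C(34,1)·0.03^1·0.97^33 = 0.373308
  k=2: C(34,2)·0.03^2·0.97^32 = 0.190503
  k=3: C(34,3)·0.03^3·0.97^31 = 0.062846
1 − 0.981666 = 0.018334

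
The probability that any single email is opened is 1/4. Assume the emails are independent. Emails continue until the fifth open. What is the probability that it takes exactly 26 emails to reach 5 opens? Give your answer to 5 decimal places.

Y = trial on which the fifth success occurs; negative binomial, r=5, p=0.25.
P(Y=26) = C(25,4) · p^5 · (1−p)^21
= 12650 · 0.00097656 · 0.0023784 = 0.0293817

0.02938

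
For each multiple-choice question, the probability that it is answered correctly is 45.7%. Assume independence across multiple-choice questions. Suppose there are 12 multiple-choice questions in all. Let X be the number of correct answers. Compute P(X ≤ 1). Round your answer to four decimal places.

0.0073

X ~ Binomial(12, 0.457); P(X ≤ 1) = Σ C(12,k) p^k (1−p)^(12−k) over k:
  k=0: C(12,0)·0.457^0·0.543^12 = 0.000657
  k=1: C(12,1)·0.457^1·0.543^11 = 0.006636
Total = 0.007293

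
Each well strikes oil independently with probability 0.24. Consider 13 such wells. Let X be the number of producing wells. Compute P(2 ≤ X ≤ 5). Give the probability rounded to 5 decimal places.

0.78842

X ~ Binomial(13, 0.24); P(2 ≤ X ≤ 5) = Σ C(13,k) p^k (1−p)^(13−k) over k:
  k=2: C(13,2)·0.24^2·0.76^11 = 0.2195162
  k=3: C(13,3)·0.24^3·0.76^10 = 0.2541767
  k=4: C(13,4)·0.24^4·0.76^9 = 0.2006658
  k=5: C(13,5)·0.24^5·0.76^8 = 0.1140627
Total = 0.7884213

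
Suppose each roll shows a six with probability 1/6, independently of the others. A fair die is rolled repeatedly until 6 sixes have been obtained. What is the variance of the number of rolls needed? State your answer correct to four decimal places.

180.0000

Y = total rolls until the sixth success; negative binomial with r=6, p=0.166667.
Var(Y) = r(1−p)/p² = 6·0.833333 / 0.166667² = 180.000000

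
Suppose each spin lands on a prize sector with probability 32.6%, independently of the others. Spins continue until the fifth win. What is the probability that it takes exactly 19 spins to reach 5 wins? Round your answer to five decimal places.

0.04498

Y = trial on which the fifth success occurs; negative binomial, r=5, p=0.326.
P(Y=19) = C(18,4) · p^5 · (1−p)^14
= 3060 · 0.003682 · 0.0039924 = 0.0449830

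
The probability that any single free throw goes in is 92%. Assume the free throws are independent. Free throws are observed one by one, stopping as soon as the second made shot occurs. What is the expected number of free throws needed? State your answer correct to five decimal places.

Y = total free throws until the second success; negative binomial with r=2, p=0.92.
E[Y] = r / p = 2 / 0.92 = 2.1739130

2.17391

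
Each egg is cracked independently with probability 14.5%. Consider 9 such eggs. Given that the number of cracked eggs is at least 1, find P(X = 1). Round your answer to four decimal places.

0.4931

X ~ Binomial(9, 0.145). Want P(X=1 | X≥1) = P(X=1) / P(X≥1).
P(X=1) = C(9,1)·0.145^1·0.855^8 = 0.372683
P(X≥1) = 1 − 0.244172 = 0.755828
Ratio = 0.372683 / 0.755828 = 0.493079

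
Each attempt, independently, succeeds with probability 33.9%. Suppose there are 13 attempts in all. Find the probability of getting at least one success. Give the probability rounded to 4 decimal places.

0.9954

P(at least one) = 1 − P(none) = 1 − (1 − 0.339)^13
= 1 − 0.004599 = 0.995401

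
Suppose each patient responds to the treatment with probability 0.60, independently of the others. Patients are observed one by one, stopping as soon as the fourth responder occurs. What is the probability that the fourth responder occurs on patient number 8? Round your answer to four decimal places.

Y = trial on which the fourth success occurs; negative binomial, r=4, p=0.60.
P(Y=8) = C(7,3) · p^4 · (1−p)^4
= 35 · 0.1296 · 0.0256 = 0.116122

0.1161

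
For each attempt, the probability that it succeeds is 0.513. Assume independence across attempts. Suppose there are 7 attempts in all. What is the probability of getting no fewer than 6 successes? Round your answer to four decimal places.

0.0715

X ~ Binomial(7, 0.513); P(X ≥ 6) = Σ C(7,k) p^k (1−p)^(7−k) over k:
  k=6: C(7,6)·0.513^6·0.487^1 = 0.062134
  k=7: C(7,7)·0.513^7·0.487^0 = 0.009350
Total = 0.071484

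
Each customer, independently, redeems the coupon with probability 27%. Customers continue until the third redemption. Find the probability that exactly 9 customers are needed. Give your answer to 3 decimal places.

0.083

Y = trial on which the third success occurs; negative binomial, r=3, p=0.27.
P(Y=9) = C(8,2) · p^3 · (1−p)^6
= 28 · 0.019683 · 0.15133 = 0.08340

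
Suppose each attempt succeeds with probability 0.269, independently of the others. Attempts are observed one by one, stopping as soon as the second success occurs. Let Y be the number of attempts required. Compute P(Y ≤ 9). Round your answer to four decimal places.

0.7430

Finishing within 9 attempts ⇔ at least 2 successes in the first 9. With X ~ Binomial(9, 0.269), P(Y ≤ 9) = 1 − P(X ≤ 1).
  k=0: C(9,0)·0.269^0·0.731^9 = 0.059601
  k=1: C(9,1)·0.269^1·0.731^8 = 0.197394
1 − 0.256995 = 0.743005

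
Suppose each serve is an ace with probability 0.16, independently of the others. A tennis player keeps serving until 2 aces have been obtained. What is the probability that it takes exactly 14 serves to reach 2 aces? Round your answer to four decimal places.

Y = trial on which the second success occurs; negative binomial, r=2, p=0.16.
P(Y=14) = C(13,1) · p^2 · (1−p)^12
= 13 · 0.0256 · 0.12341 = 0.041071

0.0411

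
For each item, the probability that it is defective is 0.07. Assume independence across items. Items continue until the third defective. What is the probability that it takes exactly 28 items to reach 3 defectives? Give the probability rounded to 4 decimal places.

0.0196

Y = trial on which the third success occurs; negative binomial, r=3, p=0.07.
P(Y=28) = C(27,2) · p^3 · (1−p)^25
= 351 · 0.000343 · 0.16296 = 0.019619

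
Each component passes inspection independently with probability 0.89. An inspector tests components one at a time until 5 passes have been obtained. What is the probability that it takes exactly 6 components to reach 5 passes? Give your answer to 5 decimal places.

0.30712

Y = trial on which the fifth success occurs; negative binomial, r=5, p=0.89.
P(Y=6) = C(5,4) · p^5 · (1−p)^1
= 5 · 0.55841 · 0.11 = 0.3071233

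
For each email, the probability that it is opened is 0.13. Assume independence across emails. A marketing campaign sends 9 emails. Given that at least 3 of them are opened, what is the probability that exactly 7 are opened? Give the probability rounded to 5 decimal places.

0.00017

X ~ Binomial(9, 0.13). Want P(X=7 | X≥3) = P(X=7) / P(X≥3).
P(X=7) = C(9,7)·0.13^7·0.87^2 = 0.0000171
P(X≥3) = 1 − 0.2855442 − 0.3840077 − 0.2295218 = 0.1009264
Ratio = 0.0000171 / 0.1009264 = 0.0001694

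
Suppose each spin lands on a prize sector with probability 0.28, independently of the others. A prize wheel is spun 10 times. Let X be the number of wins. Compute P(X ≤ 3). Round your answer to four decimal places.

X ~ Binomial(10, 0.28); P(X ≤ 3) = Σ C(10,k) p^k (1−p)^(10−k) over k:
  k=0: C(10,0)·0.28^0·0.72^10 = 0.037439
  k=1: C(10,1)·0.28^1·0.72^9 = 0.145596
  k=2: C(10,2)·0.28^2·0.72^8 = 0.254794
  k=3: C(10,3)·0.28^3·0.72^7 = 0.264230
Total = 0.702059

0.7021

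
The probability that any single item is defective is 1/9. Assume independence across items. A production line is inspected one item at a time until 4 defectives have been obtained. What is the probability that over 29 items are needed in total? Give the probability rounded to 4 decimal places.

0.5948

Needing more than 29 items ⇔ fewer than 4 successes in the first 29. With X ~ Binomial(29, 0.111111), P(Y > 29) = P(X ≤ 3).
  k=0: C(29,0)·0.111111^0·0.888889^29 = 0.032853
  k=1: C(29,1)·0.111111^1·0.888889^28 = 0.119093
  k=2: C(29,2)·0.111111^2·0.888889^27 = 0.208412
  k=3: C(29,3)·0.111111^3·0.888889^26 = 0.234464
P(X ≤ 3) = 0.594821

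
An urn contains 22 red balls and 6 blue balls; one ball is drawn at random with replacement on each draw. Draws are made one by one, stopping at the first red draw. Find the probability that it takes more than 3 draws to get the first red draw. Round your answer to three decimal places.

Y = number of draws to the first success; geometric, p = 0.785714.
P(Y > 3) = P(first 3 all fail) = (1−p)^3 = 0.00984

0.010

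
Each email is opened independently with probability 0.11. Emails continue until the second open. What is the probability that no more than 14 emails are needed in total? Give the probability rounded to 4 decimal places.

Finishing within 14 emails ⇔ at least 2 successes in the first 14. With X ~ Binomial(14, 0.11), P(Y ≤ 14) = 1 − P(X ≤ 1).
  k=0: C(14,0)·0.11^0·0.89^14 = 0.195641
  k=1: C(14,1)·0.11^1·0.89^13 = 0.338525
1 − 0.534166 = 0.465834

0.4658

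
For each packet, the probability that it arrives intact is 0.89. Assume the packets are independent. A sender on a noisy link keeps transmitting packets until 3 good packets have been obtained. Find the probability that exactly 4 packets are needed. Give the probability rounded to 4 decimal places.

Y = trial on which the third success occurs; negative binomial, r=3, p=0.89.
P(Y=4) = C(3,2) · p^3 · (1−p)^1
= 3 · 0.70497 · 0.11 = 0.232640

0.2326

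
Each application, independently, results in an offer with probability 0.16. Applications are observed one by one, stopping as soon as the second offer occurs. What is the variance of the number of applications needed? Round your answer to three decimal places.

Y = total applications until the second success; negative binomial with r=2, p=0.16.
Var(Y) = r(1−p)/p² = 2·0.84 / 0.16² = 65.62500

65.625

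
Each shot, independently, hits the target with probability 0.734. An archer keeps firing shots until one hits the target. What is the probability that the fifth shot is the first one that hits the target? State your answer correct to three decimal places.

Geometric (trials to first success), p = 0.734.
P(Y = 5) = (1−p)^4 · p = 0.0050064 · 0.734 = 0.00367

0.004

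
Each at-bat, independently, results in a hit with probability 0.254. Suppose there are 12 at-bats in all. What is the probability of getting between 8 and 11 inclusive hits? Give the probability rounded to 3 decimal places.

X ~ Binomial(12, 0.254); P(8 ≤ X ≤ 11) = Σ C(12,k) p^k (1−p)^(12−k) over k:
  k=8: C(12,8)·0.254^8·0.746^4 = 0.00266
  k=9: C(12,9)·0.254^9·0.746^3 = 0.00040
  k=10: C(12,10)·0.254^10·0.746^2 = 0.00004
  k=11: C(12,11)·0.254^11·0.746^1 = 0.00000
Total = 0.00310

0.003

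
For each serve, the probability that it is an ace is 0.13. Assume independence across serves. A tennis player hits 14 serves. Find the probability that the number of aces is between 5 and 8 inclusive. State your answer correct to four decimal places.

X ~ Binomial(14, 0.13); P(5 ≤ X ≤ 8) = Σ C(14,k) p^k (1−p)^(14−k) over k:
  k=5: C(14,5)·0.13^5·0.87^9 = 0.021225
  k=6: C(14,6)·0.13^6·0.87^8 = 0.004757
  k=7: C(14,7)·0.13^7·0.87^7 = 0.000812
  k=8: C(14,8)·0.13^8·0.87^6 = 0.000106
Total = 0.026901

0.0269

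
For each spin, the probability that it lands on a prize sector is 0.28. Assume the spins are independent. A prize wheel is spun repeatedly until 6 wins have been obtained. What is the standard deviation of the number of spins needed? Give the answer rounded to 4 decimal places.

Y = total spins until the sixth success; negative binomial with r=6, p=0.28.
SD(Y) = √[r(1−p)/p²] = √(55.102041) = 7.423075

7.4231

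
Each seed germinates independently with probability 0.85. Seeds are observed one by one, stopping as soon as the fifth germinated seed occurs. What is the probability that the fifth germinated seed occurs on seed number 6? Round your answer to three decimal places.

0.333

Y = trial on which the fifth success occurs; negative binomial, r=5, p=0.85.
P(Y=6) = C(5,4) · p^5 · (1−p)^1
= 5 · 0.44371 · 0.15 = 0.33278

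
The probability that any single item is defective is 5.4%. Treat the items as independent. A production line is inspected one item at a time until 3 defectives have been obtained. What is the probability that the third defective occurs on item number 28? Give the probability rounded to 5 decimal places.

Y = trial on which the third success occurs; negative binomial, r=3, p=0.054.
P(Y=28) = C(27,2) · p^3 · (1−p)^25
= 351 · 0.00015746 · 0.24962 = 0.0137964

0.01380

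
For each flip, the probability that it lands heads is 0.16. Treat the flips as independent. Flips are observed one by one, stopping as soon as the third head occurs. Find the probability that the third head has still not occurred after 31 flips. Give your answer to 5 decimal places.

Needing more than 31 flips ⇔ fewer than 3 successes in the first 31. With X ~ Binomial(31, 0.16), P(Y > 31) = P(X ≤ 2).
  k=0: C(31,0)·0.16^0·0.84^31 = 0.0044943
  k=1: C(31,1)·0.16^1·0.84^30 = 0.0265375
  k=2: C(31,2)·0.16^2·0.84^29 = 0.0758215
P(X ≤ 2) = 0.1068532

0.10685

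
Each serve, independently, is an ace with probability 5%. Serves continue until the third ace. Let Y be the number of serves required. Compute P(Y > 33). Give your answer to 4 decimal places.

Needing more than 33 serves ⇔ fewer than 3 successes in the first 33. With X ~ Binomial(33, 0.05), P(Y > 33) = P(X ≤ 2).
  k=0: C(33,0)·0.05^0·0.95^33 = 0.184026
  k=1: C(33,1)·0.05^1·0.95^32 = 0.319624
  k=2: C(33,2)·0.05^2·0.95^31 = 0.269157
P(X ≤ 2) = 0.772807

0.7728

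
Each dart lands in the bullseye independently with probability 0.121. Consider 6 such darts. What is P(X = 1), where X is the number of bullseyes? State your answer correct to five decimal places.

X ~ Binomial(n=6, p=0.121).
P(X=1) = C(6,1) · p^1 · (1−p)^5
= 6 · 0.121 · 0.52474 = 0.3809614

0.38096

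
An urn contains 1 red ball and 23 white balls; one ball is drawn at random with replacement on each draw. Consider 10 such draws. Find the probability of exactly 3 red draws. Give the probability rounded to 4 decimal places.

0.0064

X ~ Binomial(n=10, p=0.041667).
P(X=3) = C(10,3) · p^3 · (1−p)^7
= 120 · 7.2338e-05 · 0.74236 = 0.006444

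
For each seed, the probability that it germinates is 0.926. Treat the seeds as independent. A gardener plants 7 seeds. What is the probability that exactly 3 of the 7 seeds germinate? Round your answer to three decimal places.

X ~ Binomial(n=7, p=0.926).
P(X=3) = C(7,3) · p^3 · (1−p)^4
= 35 · 0.79402 · 2.9987e-05 = 0.00083

0.001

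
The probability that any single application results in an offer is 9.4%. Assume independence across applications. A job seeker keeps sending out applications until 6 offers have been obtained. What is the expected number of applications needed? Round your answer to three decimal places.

63.830

Y = total applications until the sixth success; negative binomial with r=6, p=0.094.
E[Y] = r / p = 6 / 0.094 = 63.82979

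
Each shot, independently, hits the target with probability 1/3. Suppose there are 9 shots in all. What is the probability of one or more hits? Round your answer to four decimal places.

0.9740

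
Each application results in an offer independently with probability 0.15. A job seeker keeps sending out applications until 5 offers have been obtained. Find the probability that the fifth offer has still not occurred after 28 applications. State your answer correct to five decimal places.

0.58694

Needing more than 28 applications ⇔ fewer than 5 successes in the first 28. With X ~ Binomial(28, 0.15), P(Y > 28) = P(X ≤ 4).
  k=0: C(28,0)·0.15^0·0.85^28 = 0.0105616
  k=1: C(28,1)·0.15^1·0.85^27 = 0.0521868
  k=2: C(28,2)·0.15^2·0.85^26 = 0.1243273
  k=3: C(28,3)·0.15^3·0.85^25 = 0.1901476
  k=4: C(28,4)·0.15^4·0.85^24 = 0.2097216
P(X ≤ 4) = 0.5869448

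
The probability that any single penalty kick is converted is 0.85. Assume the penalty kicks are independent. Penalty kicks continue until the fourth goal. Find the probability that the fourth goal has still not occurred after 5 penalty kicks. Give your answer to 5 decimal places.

Needing more than 5 penalty kicks ⇔ fewer than 4 successes in the first 5. With X ~ Binomial(5, 0.85), P(Y > 5) = P(X ≤ 3).
  k=0: C(5,0)·0.85^0·0.15^5 = 0.0000759
  k=1: C(5,1)·0.85^1·0.15^4 = 0.0021516
  k=2: C(5,2)·0.85^2·0.15^3 = 0.0243844
  k=3: C(5,3)·0.85^3·0.15^2 = 0.1381781
P(X ≤ 3) = 0.1647900

0.16479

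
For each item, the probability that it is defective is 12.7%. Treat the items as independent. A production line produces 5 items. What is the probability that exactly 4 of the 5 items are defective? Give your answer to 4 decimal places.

0.0011

X ~ Binomial(n=5, p=0.127).
P(X=4) = C(5,4) · p^4 · (1−p)^1
= 5 · 0.00026014 · 0.873 = 0.001136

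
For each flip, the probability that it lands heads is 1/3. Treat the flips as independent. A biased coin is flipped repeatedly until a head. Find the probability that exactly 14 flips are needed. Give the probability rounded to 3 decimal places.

Geometric (trials to first success), p = 0.333333.
P(Y = 14) = (1−p)^13 · p = 0.0051382 · 0.333333 = 0.00171

0.002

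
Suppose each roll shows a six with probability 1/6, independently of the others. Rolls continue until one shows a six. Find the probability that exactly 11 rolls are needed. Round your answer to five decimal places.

0.02692

Geometric (trials to first success), p = 0.166667.
P(Y = 11) = (1−p)^10 · p = 0.16151 · 0.166667 = 0.0269176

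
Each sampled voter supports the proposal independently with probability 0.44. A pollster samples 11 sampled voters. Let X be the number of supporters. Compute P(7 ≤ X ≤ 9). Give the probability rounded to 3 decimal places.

0.155

X ~ Binomial(11, 0.44); P(7 ≤ X ≤ 9) = Σ C(11,k) p^k (1−p)^(11−k) over k:
  k=7: C(11,7)·0.44^7·0.56^4 = 0.10362
  k=8: C(11,8)·0.44^8·0.56^3 = 0.04071
  k=9: C(11,9)·0.44^9·0.56^2 = 0.01066
Total = 0.15499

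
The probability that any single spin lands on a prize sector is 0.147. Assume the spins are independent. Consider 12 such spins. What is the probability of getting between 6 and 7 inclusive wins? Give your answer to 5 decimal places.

0.00412

X ~ Binomial(12, 0.147); P(6 ≤ X ≤ 7) = Σ C(12,k) p^k (1−p)^(12−k) over k:
  k=6: C(12,6)·0.147^6·0.853^6 = 0.0035915
  k=7: C(12,7)·0.147^7·0.853^5 = 0.0005305
Total = 0.0041220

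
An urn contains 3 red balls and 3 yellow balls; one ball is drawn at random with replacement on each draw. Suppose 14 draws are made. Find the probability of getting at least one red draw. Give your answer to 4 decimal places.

P(at least one) = 1 − P(none) = 1 − (1 − 0.50)^14
= 1 − 0.000061 = 0.999939

0.9999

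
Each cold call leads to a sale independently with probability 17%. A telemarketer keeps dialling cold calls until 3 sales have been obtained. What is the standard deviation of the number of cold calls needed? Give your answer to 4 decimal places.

9.2822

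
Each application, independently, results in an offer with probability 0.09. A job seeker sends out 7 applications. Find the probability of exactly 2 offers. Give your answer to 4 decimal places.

0.1061

X ~ Binomial(n=7, p=0.09).
P(X=2) = C(7,2) · p^2 · (1−p)^5
= 21 · 0.0081 · 0.62403 = 0.106148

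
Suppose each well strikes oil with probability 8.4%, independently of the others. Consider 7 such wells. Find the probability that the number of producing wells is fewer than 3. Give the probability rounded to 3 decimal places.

0.984

X ~ Binomial(7, 0.084); P(X ≤ 2) = Σ C(7,k) p^k (1−p)^(7−k) over k:
  k=0: C(7,0)·0.084^0·0.916^7 = 0.54109
  k=1: C(7,1)·0.084^1·0.916^6 = 0.34734
  k=2: C(7,2)·0.084^2·0.916^5 = 0.09556
Total = 0.98398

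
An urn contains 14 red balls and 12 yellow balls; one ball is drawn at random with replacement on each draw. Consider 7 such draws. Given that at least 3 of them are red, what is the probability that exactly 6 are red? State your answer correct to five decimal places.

0.09469

X ~ Binomial(7, 0.538462). Want P(X=6 | X≥3) = P(X=6) / P(X≥3).
P(X=6) = C(7,6)·0.538462^6·0.461538^1 = 0.0787470
P(X≥3) = 1 − 0.0044612 − 0.0364334 − 0.1275170 = 0.8315883
Ratio = 0.0787470 / 0.8315883 = 0.0946947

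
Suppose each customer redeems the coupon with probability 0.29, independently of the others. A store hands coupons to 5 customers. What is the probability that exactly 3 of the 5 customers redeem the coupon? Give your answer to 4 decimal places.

0.1229

X ~ Binomial(n=5, p=0.29).
P(X=3) = C(5,3) · p^3 · (1−p)^2
= 10 · 0.024389 · 0.5041 = 0.122945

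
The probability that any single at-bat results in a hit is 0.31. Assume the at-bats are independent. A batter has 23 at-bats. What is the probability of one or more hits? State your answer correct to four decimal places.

P(at least one) = 1 − P(none) = 1 − (1 − 0.31)^23
= 1 − 0.000197 = 0.999803

0.9998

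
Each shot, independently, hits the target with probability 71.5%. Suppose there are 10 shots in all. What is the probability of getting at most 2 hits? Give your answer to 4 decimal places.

X ~ Binomial(10, 0.715); P(X ≤ 2) = Σ C(10,k) p^k (1−p)^(10−k) over k:
  k=0: C(10,0)·0.715^0·0.285^10 = 0.000004
  k=1: C(10,1)·0.715^1·0.285^9 = 0.000089
  k=2: C(10,2)·0.715^2·0.285^8 = 0.001001
Total = 0.001094

0.0011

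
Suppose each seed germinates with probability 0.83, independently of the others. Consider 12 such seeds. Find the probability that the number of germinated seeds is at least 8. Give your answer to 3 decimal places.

0.961

X ~ Binomial(12, 0.83); P(X ≥ 8) = Σ C(12,k) p^k (1−p)^(12−k) over k:
  k=8: C(12,8)·0.83^8·0.17^4 = 0.09312
  k=9: C(12,9)·0.83^9·0.17^3 = 0.20206
  k=10: C(12,10)·0.83^10·0.17^2 = 0.29595
  k=11: C(12,11)·0.83^11·0.17^1 = 0.26272
  k=12: C(12,12)·0.83^12·0.17^0 = 0.10689
Total = 0.96073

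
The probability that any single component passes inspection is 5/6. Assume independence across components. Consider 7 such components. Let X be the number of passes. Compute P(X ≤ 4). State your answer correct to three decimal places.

X ~ Binomial(7, 0.833333); P(X ≤ 4) = Σ C(7,k) p^k (1−p)^(7−k) over k:
  k=0: C(7,0)·0.833333^0·0.166667^7 = 0.00000
  k=1: C(7,1)·0.833333^1·0.166667^6 = 0.00013
  k=2: C(7,2)·0.833333^2·0.166667^5 = 0.00188
  k=3: C(7,3)·0.833333^3·0.166667^4 = 0.01563
  k=4: C(7,4)·0.833333^4·0.166667^3 = 0.07814
Total = 0.09578

0.096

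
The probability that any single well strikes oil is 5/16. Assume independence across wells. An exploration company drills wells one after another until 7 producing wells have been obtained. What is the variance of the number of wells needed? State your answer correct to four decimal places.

49.2800

Y = total wells until the seventh success; negative binomial with r=7, p=0.3125.
Var(Y) = r(1−p)/p² = 7·0.6875 / 0.3125² = 49.280000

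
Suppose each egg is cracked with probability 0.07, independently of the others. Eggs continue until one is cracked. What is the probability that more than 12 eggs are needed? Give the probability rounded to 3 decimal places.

0.419

Y = number of eggs to the first success; geometric, p = 0.07.
P(Y > 12) = P(first 12 all fail) = (1−p)^12 = 0.41860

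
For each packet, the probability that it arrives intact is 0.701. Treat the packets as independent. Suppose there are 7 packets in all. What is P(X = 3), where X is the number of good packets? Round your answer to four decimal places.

0.0964

X ~ Binomial(n=7, p=0.701).
P(X=3) = C(7,3) · p^3 · (1−p)^4
= 35 · 0.34447 · 0.0079925 = 0.096362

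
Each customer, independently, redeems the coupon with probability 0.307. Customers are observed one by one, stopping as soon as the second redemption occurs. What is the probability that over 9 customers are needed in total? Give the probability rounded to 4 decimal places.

Needing more than 9 customers ⇔ fewer than 2 successes in the first 9. With X ~ Binomial(9, 0.307), P(Y > 9) = P(X ≤ 1).
  k=0: C(9,0)·0.307^0·0.693^9 = 0.036864
  k=1: C(9,1)·0.307^1·0.693^8 = 0.146976
P(X ≤ 1) = 0.183840

0.1838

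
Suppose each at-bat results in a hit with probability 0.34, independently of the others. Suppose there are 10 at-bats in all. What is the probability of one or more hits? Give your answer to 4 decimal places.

P(at least one) = 1 − P(none) = 1 − (1 − 0.34)^10
= 1 − 0.015683 = 0.984317

0.9843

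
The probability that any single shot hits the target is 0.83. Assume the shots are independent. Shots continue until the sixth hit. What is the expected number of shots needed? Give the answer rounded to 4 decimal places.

Y = total shots until the sixth success; negative binomial with r=6, p=0.83.
E[Y] = r / p = 6 / 0.83 = 7.228916

7.2289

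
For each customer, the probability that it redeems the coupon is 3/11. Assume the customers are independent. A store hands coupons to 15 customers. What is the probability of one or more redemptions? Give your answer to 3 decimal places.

0.992

P(at least one) = 1 − P(none) = 1 − (1 − 0.272727)^15
= 1 − 0.00842 = 0.99158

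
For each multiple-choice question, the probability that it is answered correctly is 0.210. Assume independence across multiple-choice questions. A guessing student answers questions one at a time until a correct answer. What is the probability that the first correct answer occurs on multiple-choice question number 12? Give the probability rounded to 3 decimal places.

0.016

Geometric (trials to first success), p = 0.21.
P(Y = 12) = (1−p)^11 · p = 0.074799 · 0.21 = 0.01571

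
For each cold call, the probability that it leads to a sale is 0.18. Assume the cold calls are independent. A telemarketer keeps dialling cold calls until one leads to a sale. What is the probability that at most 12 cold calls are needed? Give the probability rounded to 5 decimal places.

Y = number of cold calls to the first success; geometric, p = 0.18.
P(Y ≤ 12) = 1 − (1−p)^12 = 1 − 0.0924201 = 0.9075799

0.90758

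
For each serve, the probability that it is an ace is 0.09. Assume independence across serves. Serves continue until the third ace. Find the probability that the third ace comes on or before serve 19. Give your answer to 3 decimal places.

0.241

Finishing within 19 serves ⇔ at least 3 successes in the first 19. With X ~ Binomial(19, 0.09), P(Y ≤ 19) = 1 − P(X ≤ 2).
  k=0: C(19,0)·0.09^0·0.91^19 = 0.16664
  k=1: C(19,1)·0.09^1·0.91^18 = 0.31314
  k=2: C(19,2)·0.09^2·0.91^17 = 0.27873
1 − 0.75852 = 0.24148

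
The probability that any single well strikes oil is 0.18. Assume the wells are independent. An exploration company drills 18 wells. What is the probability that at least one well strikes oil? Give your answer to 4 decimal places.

P(at least one) = 1 − P(none) = 1 − (1 − 0.18)^18
= 1 − 0.028096 = 0.971904

0.9719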